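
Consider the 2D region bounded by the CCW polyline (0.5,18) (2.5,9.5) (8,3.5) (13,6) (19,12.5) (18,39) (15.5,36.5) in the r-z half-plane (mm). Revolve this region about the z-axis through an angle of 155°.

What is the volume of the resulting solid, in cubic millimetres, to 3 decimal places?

Profile (r,z), 7 vertices: (0.5,18) (2.5,9.5) (8,3.5) (13,6) (19,12.5) (18,39) (15.5,36.5)
edge 0: (0.5,18)→(2.5,9.5)  cross = 0.5·9.5 − 2.5·18 = -40.2500; (r_i+r_j)·cross = 3·-40.2500 = -120.7500
edge 1: (2.5,9.5)→(8,3.5)  cross = 2.5·3.5 − 8·9.5 = -67.2500; (r_i+r_j)·cross = 10.5·-67.2500 = -706.1250
edge 2: (8,3.5)→(13,6)  cross = 8·6 − 13·3.5 = 2.5000; (r_i+r_j)·cross = 21·2.5000 = 52.5000
edge 3: (13,6)→(19,12.5)  cross = 13·12.5 − 19·6 = 48.5000; (r_i+r_j)·cross = 32·48.5000 = 1552.0000
edge 4: (19,12.5)→(18,39)  cross = 19·39 − 18·12.5 = 516.0000; (r_i+r_j)·cross = 37·516.0000 = 19092.0000
edge 5: (18,39)→(15.5,36.5)  cross = 18·36.5 − 15.5·39 = 52.5000; (r_i+r_j)·cross = 33.5·52.5000 = 1758.7500
edge 6: (15.5,36.5)→(0.5,18)  cross = 15.5·18 − 0.5·36.5 = 260.7500; (r_i+r_j)·cross = 16·260.7500 = 4172.0000
Σcross = 772.7500 → A = |Σcross|/2 = 386.3750 mm²
Σ(r_i+r_j)·cross = 25800.3750 → first moment M = |Σ|/6 = 4300.0625
R_c = M/A = 4300.0625/386.3750 = 11.1292 mm
θ = 155° = 2.705260 rad
V = θ·R_c·A = 2.705260·11.1292·386.3750 = 11632.789 mm³

Volume = 11632.789 mm³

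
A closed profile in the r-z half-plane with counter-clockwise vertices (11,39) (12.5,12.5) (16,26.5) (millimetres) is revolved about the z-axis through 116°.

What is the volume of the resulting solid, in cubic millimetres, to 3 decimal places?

Volume = 1516.117 mm³

Profile (r,z), 3 vertices: (11,39) (12.5,12.5) (16,26.5)
edge 0: (11,39)→(12.5,12.5)  cross = 11·12.5 − 12.5·39 = -350.0000; (r_i+r_j)·cross = 23.5·-350.0000 = -8225.0000
edge 1: (12.5,12.5)→(16,26.5)  cross = 12.5·26.5 − 16·12.5 = 131.2500; (r_i+r_j)·cross = 28.5·131.2500 = 3740.6250
edge 2: (16,26.5)→(11,39)  cross = 16·39 − 11·26.5 = 332.5000; (r_i+r_j)·cross = 27·332.5000 = 8977.5000
Σcross = 113.7500 → A = |Σcross|/2 = 56.8750 mm²
Σ(r_i+r_j)·cross = 4493.1250 → first moment M = |Σ|/6 = 748.8542
R_c = M/A = 748.8542/56.8750 = 13.1667 mm
θ = 116° = 2.024582 rad
V = θ·R_c·A = 2.024582·13.1667·56.8750 = 1516.117 mm³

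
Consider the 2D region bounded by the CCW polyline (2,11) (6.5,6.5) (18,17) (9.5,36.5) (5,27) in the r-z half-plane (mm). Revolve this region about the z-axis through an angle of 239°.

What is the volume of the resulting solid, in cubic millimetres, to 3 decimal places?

Profile (r,z), 5 vertices: (2,11) (6.5,6.5) (18,17) (9.5,36.5) (5,27)
edge 0: (2,11)→(6.5,6.5)  cross = 2·6.5 − 6.5·11 = -58.5000; (r_i+r_j)·cross = 8.5·-58.5000 = -497.2500
edge 1: (6.5,6.5)→(18,17)  cross = 6.5·17 − 18·6.5 = -6.5000; (r_i+r_j)·cross = 24.5·-6.5000 = -159.2500
edge 2: (18,17)→(9.5,36.5)  cross = 18·36.5 − 9.5·17 = 495.5000; (r_i+r_j)·cross = 27.5·495.5000 = 13626.2500
edge 3: (9.5,36.5)→(5,27)  cross = 9.5·27 − 5·36.5 = 74.0000; (r_i+r_j)·cross = 14.5·74.0000 = 1073.0000
edge 4: (5,27)→(2,11)  cross = 5·11 − 2·27 = 1.0000; (r_i+r_j)·cross = 7·1.0000 = 7.0000
Σcross = 505.5000 → A = |Σcross|/2 = 252.7500 mm²
Σ(r_i+r_j)·cross = 14049.7500 → first moment M = |Σ|/6 = 2341.6250
R_c = M/A = 2341.6250/252.7500 = 9.2646 mm
θ = 239° = 4.171337 rad
V = θ·R_c·A = 4.171337·9.2646·252.7500 = 9767.707 mm³

Volume = 9767.707 mm³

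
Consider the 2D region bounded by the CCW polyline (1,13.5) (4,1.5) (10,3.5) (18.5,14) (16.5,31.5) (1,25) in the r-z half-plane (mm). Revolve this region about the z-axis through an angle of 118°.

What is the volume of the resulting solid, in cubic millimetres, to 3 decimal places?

Profile (r,z), 6 vertices: (1,13.5) (4,1.5) (10,3.5) (18.5,14) (16.5,31.5) (1,25)
edge 0: (1,13.5)→(4,1.5)  cross = 1·1.5 − 4·13.5 = -52.5000; (r_i+r_j)·cross = 5·-52.5000 = -262.5000
edge 1: (4,1.5)→(10,3.5)  cross = 4·3.5 − 10·1.5 = -1.0000; (r_i+r_j)·cross = 14·-1.0000 = -14.0000
edge 2: (10,3.5)→(18.5,14)  cross = 10·14 − 18.5·3.5 = 75.2500; (r_i+r_j)·cross = 28.5·75.2500 = 2144.6250
edge 3: (18.5,14)→(16.5,31.5)  cross = 18.5·31.5 − 16.5·14 = 351.7500; (r_i+r_j)·cross = 35·351.7500 = 12311.2500
edge 4: (16.5,31.5)→(1,25)  cross = 16.5·25 − 1·31.5 = 381.0000; (r_i+r_j)·cross = 17.5·381.0000 = 6667.5000
edge 5: (1,25)→(1,13.5)  cross = 1·13.5 − 1·25 = -11.5000; (r_i+r_j)·cross = 2·-11.5000 = -23.0000
Σcross = 743.0000 → A = |Σcross|/2 = 371.5000 mm²
Σ(r_i+r_j)·cross = 20823.8750 → first moment M = |Σ|/6 = 3470.6458
R_c = M/A = 3470.6458/371.5000 = 9.3422 mm
θ = 118° = 2.059489 rad
V = θ·R_c·A = 2.059489·9.3422·371.5000 = 7147.755 mm³

Volume = 7147.755 mm³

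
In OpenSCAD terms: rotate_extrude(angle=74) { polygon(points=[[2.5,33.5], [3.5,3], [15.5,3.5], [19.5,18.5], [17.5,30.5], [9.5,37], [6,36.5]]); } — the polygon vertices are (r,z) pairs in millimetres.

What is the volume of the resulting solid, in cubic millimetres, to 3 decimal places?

Volume = 6218.998 mm³

Profile (r,z), 7 vertices: (2.5,33.5) (3.5,3) (15.5,3.5) (19.5,18.5) (17.5,30.5) (9.5,37) (6,36.5)
edge 0: (2.5,33.5)→(3.5,3)  cross = 2.5·3 − 3.5·33.5 = -109.7500; (r_i+r_j)·cross = 6·-109.7500 = -658.5000
edge 1: (3.5,3)→(15.5,3.5)  cross = 3.5·3.5 − 15.5·3 = -34.2500; (r_i+r_j)·cross = 19·-34.2500 = -650.7500
edge 2: (15.5,3.5)→(19.5,18.5)  cross = 15.5·18.5 − 19.5·3.5 = 218.5000; (r_i+r_j)·cross = 35·218.5000 = 7647.5000
edge 3: (19.5,18.5)→(17.5,30.5)  cross = 19.5·30.5 − 17.5·18.5 = 271.0000; (r_i+r_j)·cross = 37·271.0000 = 10027.0000
edge 4: (17.5,30.5)→(9.5,37)  cross = 17.5·37 − 9.5·30.5 = 357.7500; (r_i+r_j)·cross = 27·357.7500 = 9659.2500
edge 5: (9.5,37)→(6,36.5)  cross = 9.5·36.5 − 6·37 = 124.7500; (r_i+r_j)·cross = 15.5·124.7500 = 1933.6250
edge 6: (6,36.5)→(2.5,33.5)  cross = 6·33.5 − 2.5·36.5 = 109.7500; (r_i+r_j)·cross = 8.5·109.7500 = 932.8750
Σcross = 937.7500 → A = |Σcross|/2 = 468.8750 mm²
Σ(r_i+r_j)·cross = 28891.0000 → first moment M = |Σ|/6 = 4815.1667
R_c = M/A = 4815.1667/468.8750 = 10.2696 mm
θ = 74° = 1.291544 rad
V = θ·R_c·A = 1.291544·10.2696·468.8750 = 6218.998 mm³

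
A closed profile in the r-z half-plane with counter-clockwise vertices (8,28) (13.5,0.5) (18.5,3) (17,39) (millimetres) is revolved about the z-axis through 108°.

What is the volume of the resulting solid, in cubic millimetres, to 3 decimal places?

Profile (r,z), 4 vertices: (8,28) (13.5,0.5) (18.5,3) (17,39)
edge 0: (8,28)→(13.5,0.5)  cross = 8·0.5 − 13.5·28 = -374.0000; (r_i+r_j)·cross = 21.5·-374.0000 = -8041.0000
edge 1: (13.5,0.5)→(18.5,3)  cross = 13.5·3 − 18.5·0.5 = 31.2500; (r_i+r_j)·cross = 32·31.2500 = 1000.0000
edge 2: (18.5,3)→(17,39)  cross = 18.5·39 − 17·3 = 670.5000; (r_i+r_j)·cross = 35.5·670.5000 = 23802.7500
edge 3: (17,39)→(8,28)  cross = 17·28 − 8·39 = 164.0000; (r_i+r_j)·cross = 25·164.0000 = 4100.0000
Σcross = 491.7500 → A = |Σcross|/2 = 245.8750 mm²
Σ(r_i+r_j)·cross = 20861.7500 → first moment M = |Σ|/6 = 3476.9583
R_c = M/A = 3476.9583/245.8750 = 14.1412 mm
θ = 108° = 1.884956 rad
V = θ·R_c·A = 1.884956·14.1412·245.8750 = 6553.912 mm³

Volume = 6553.912 mm³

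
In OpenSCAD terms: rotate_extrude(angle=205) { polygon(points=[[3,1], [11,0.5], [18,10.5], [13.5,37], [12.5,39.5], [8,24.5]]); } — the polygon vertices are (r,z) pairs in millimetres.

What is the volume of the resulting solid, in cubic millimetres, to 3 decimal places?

Volume = 12158.087 mm³

Profile (r,z), 6 vertices: (3,1) (11,0.5) (18,10.5) (13.5,37) (12.5,39.5) (8,24.5)
edge 0: (3,1)→(11,0.5)  cross = 3·0.5 − 11·1 = -9.5000; (r_i+r_j)·cross = 14·-9.5000 = -133.0000
edge 1: (11,0.5)→(18,10.5)  cross = 11·10.5 − 18·0.5 = 106.5000; (r_i+r_j)·cross = 29·106.5000 = 3088.5000
edge 2: (18,10.5)→(13.5,37)  cross = 18·37 − 13.5·10.5 = 524.2500; (r_i+r_j)·cross = 31.5·524.2500 = 16513.8750
edge 3: (13.5,37)→(12.5,39.5)  cross = 13.5·39.5 − 12.5·37 = 70.7500; (r_i+r_j)·cross = 26·70.7500 = 1839.5000
edge 4: (12.5,39.5)→(8,24.5)  cross = 12.5·24.5 − 8·39.5 = -9.7500; (r_i+r_j)·cross = 20.5·-9.7500 = -199.8750
edge 5: (8,24.5)→(3,1)  cross = 8·1 − 3·24.5 = -65.5000; (r_i+r_j)·cross = 11·-65.5000 = -720.5000
Σcross = 616.7500 → A = |Σcross|/2 = 308.3750 mm²
Σ(r_i+r_j)·cross = 20388.5000 → first moment M = |Σ|/6 = 3398.0833
R_c = M/A = 3398.0833/308.3750 = 11.0193 mm
θ = 205° = 3.577925 rad
V = θ·R_c·A = 3.577925·11.0193·308.3750 = 12158.087 mm³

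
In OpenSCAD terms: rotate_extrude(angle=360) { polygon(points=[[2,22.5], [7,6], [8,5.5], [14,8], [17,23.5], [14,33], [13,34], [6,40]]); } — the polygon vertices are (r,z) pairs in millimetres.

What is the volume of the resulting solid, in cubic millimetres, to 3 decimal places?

Profile (r,z), 8 vertices: (2,22.5) (7,6) (8,5.5) (14,8) (17,23.5) (14,33) (13,34) (6,40)
edge 0: (2,22.5)→(7,6)  cross = 2·6 − 7·22.5 = -145.5000; (r_i+r_j)·cross = 9·-145.5000 = -1309.5000
edge 1: (7,6)→(8,5.5)  cross = 7·5.5 − 8·6 = -9.5000; (r_i+r_j)·cross = 15·-9.5000 = -142.5000
edge 2: (8,5.5)→(14,8)  cross = 8·8 − 14·5.5 = -13.0000; (r_i+r_j)·cross = 22·-13.0000 = -286.0000
edge 3: (14,8)→(17,23.5)  cross = 14·23.5 − 17·8 = 193.0000; (r_i+r_j)·cross = 31·193.0000 = 5983.0000
edge 4: (17,23.5)→(14,33)  cross = 17·33 − 14·23.5 = 232.0000; (r_i+r_j)·cross = 31·232.0000 = 7192.0000
edge 5: (14,33)→(13,34)  cross = 14·34 − 13·33 = 47.0000; (r_i+r_j)·cross = 27·47.0000 = 1269.0000
edge 6: (13,34)→(6,40)  cross = 13·40 − 6·34 = 316.0000; (r_i+r_j)·cross = 19·316.0000 = 6004.0000
edge 7: (6,40)→(2,22.5)  cross = 6·22.5 − 2·40 = 55.0000; (r_i+r_j)·cross = 8·55.0000 = 440.0000
Σcross = 675.0000 → A = |Σcross|/2 = 337.5000 mm²
Σ(r_i+r_j)·cross = 19150.0000 → first moment M = |Σ|/6 = 3191.6667
R_c = M/A = 3191.6667/337.5000 = 9.4568 mm
θ = 360° = 6.283185 rad
V = θ·R_c·A = 6.283185·9.4568·337.5000 = 20053.833 mm³

Volume = 20053.833 mm³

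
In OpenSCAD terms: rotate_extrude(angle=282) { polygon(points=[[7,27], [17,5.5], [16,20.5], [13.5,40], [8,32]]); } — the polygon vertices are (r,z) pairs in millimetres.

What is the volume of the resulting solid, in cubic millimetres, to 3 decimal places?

Profile (r,z), 5 vertices: (7,27) (17,5.5) (16,20.5) (13.5,40) (8,32)
edge 0: (7,27)→(17,5.5)  cross = 7·5.5 − 17·27 = -420.5000; (r_i+r_j)·cross = 24·-420.5000 = -10092.0000
edge 1: (17,5.5)→(16,20.5)  cross = 17·20.5 − 16·5.5 = 260.5000; (r_i+r_j)·cross = 33·260.5000 = 8596.5000
edge 2: (16,20.5)→(13.5,40)  cross = 16·40 − 13.5·20.5 = 363.2500; (r_i+r_j)·cross = 29.5·363.2500 = 10715.8750
edge 3: (13.5,40)→(8,32)  cross = 13.5·32 − 8·40 = 112.0000; (r_i+r_j)·cross = 21.5·112.0000 = 2408.0000
edge 4: (8,32)→(7,27)  cross = 8·27 − 7·32 = -8.0000; (r_i+r_j)·cross = 15·-8.0000 = -120.0000
Σcross = 307.2500 → A = |Σcross|/2 = 153.6250 mm²
Σ(r_i+r_j)·cross = 11508.3750 → first moment M = |Σ|/6 = 1918.0625
R_c = M/A = 1918.0625/153.6250 = 12.4854 mm
θ = 282° = 4.921828 rad
V = θ·R_c·A = 4.921828·12.4854·153.6250 = 9440.375 mm³

Volume = 9440.375 mm³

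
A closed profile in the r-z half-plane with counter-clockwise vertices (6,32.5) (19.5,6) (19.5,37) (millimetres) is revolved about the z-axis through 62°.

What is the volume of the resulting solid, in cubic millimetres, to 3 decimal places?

Volume = 3396.454 mm³

Profile (r,z), 3 vertices: (6,32.5) (19.5,6) (19.5,37)
edge 0: (6,32.5)→(19.5,6)  cross = 6·6 − 19.5·32.5 = -597.7500; (r_i+r_j)·cross = 25.5·-597.7500 = -15242.6250
edge 1: (19.5,6)→(19.5,37)  cross = 19.5·37 − 19.5·6 = 604.5000; (r_i+r_j)·cross = 39·604.5000 = 23575.5000
edge 2: (19.5,37)→(6,32.5)  cross = 19.5·32.5 − 6·37 = 411.7500; (r_i+r_j)·cross = 25.5·411.7500 = 10499.6250
Σcross = 418.5000 → A = |Σcross|/2 = 209.2500 mm²
Σ(r_i+r_j)·cross = 18832.5000 → first moment M = |Σ|/6 = 3138.7500
R_c = M/A = 3138.7500/209.2500 = 15.0000 mm
θ = 62° = 1.082104 rad
V = θ·R_c·A = 1.082104·15.0000·209.2500 = 3396.454 mm³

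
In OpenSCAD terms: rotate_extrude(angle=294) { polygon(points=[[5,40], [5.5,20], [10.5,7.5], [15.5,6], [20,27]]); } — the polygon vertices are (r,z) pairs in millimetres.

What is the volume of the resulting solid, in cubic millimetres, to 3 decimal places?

Volume = 18709.672 mm³

Profile (r,z), 5 vertices: (5,40) (5.5,20) (10.5,7.5) (15.5,6) (20,27)
edge 0: (5,40)→(5.5,20)  cross = 5·20 − 5.5·40 = -120.0000; (r_i+r_j)·cross = 10.5·-120.0000 = -1260.0000
edge 1: (5.5,20)→(10.5,7.5)  cross = 5.5·7.5 − 10.5·20 = -168.7500; (r_i+r_j)·cross = 16·-168.7500 = -2700.0000
edge 2: (10.5,7.5)→(15.5,6)  cross = 10.5·6 − 15.5·7.5 = -53.2500; (r_i+r_j)·cross = 26·-53.2500 = -1384.5000
edge 3: (15.5,6)→(20,27)  cross = 15.5·27 − 20·6 = 298.5000; (r_i+r_j)·cross = 35.5·298.5000 = 10596.7500
edge 4: (20,27)→(5,40)  cross = 20·40 − 5·27 = 665.0000; (r_i+r_j)·cross = 25·665.0000 = 16625.0000
Σcross = 621.5000 → A = |Σcross|/2 = 310.7500 mm²
Σ(r_i+r_j)·cross = 21877.2500 → first moment M = |Σ|/6 = 3646.2083
R_c = M/A = 3646.2083/310.7500 = 11.7336 mm
θ = 294° = 5.131268 rad
V = θ·R_c·A = 5.131268·11.7336·310.7500 = 18709.672 mm³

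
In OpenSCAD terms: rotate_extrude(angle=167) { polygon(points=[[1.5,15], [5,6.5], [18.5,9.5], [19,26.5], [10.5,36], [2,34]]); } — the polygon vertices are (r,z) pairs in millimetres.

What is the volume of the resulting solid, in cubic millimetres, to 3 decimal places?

Volume = 12115.679 mm³

Profile (r,z), 6 vertices: (1.5,15) (5,6.5) (18.5,9.5) (19,26.5) (10.5,36) (2,34)
edge 0: (1.5,15)→(5,6.5)  cross = 1.5·6.5 − 5·15 = -65.2500; (r_i+r_j)·cross = 6.5·-65.2500 = -424.1250
edge 1: (5,6.5)→(18.5,9.5)  cross = 5·9.5 − 18.5·6.5 = -72.7500; (r_i+r_j)·cross = 23.5·-72.7500 = -1709.6250
edge 2: (18.5,9.5)→(19,26.5)  cross = 18.5·26.5 − 19·9.5 = 309.7500; (r_i+r_j)·cross = 37.5·309.7500 = 11615.6250
edge 3: (19,26.5)→(10.5,36)  cross = 19·36 − 10.5·26.5 = 405.7500; (r_i+r_j)·cross = 29.5·405.7500 = 11969.6250
edge 4: (10.5,36)→(2,34)  cross = 10.5·34 − 2·36 = 285.0000; (r_i+r_j)·cross = 12.5·285.0000 = 3562.5000
edge 5: (2,34)→(1.5,15)  cross = 2·15 − 1.5·34 = -21.0000; (r_i+r_j)·cross = 3.5·-21.0000 = -73.5000
Σcross = 841.5000 → A = |Σcross|/2 = 420.7500 mm²
Σ(r_i+r_j)·cross = 24940.5000 → first moment M = |Σ|/6 = 4156.7500
R_c = M/A = 4156.7500/420.7500 = 9.8794 mm
θ = 167° = 2.914700 rad
V = θ·R_c·A = 2.914700·9.8794·420.7500 = 12115.679 mm³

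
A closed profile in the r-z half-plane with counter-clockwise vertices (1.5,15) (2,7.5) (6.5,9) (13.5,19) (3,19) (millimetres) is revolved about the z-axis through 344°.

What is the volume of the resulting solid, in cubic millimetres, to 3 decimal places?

Volume = 3081.018 mm³

Profile (r,z), 5 vertices: (1.5,15) (2,7.5) (6.5,9) (13.5,19) (3,19)
edge 0: (1.5,15)→(2,7.5)  cross = 1.5·7.5 − 2·15 = -18.7500; (r_i+r_j)·cross = 3.5·-18.7500 = -65.6250
edge 1: (2,7.5)→(6.5,9)  cross = 2·9 − 6.5·7.5 = -30.7500; (r_i+r_j)·cross = 8.5·-30.7500 = -261.3750
edge 2: (6.5,9)→(13.5,19)  cross = 6.5·19 − 13.5·9 = 2.0000; (r_i+r_j)·cross = 20·2.0000 = 40.0000
edge 3: (13.5,19)→(3,19)  cross = 13.5·19 − 3·19 = 199.5000; (r_i+r_j)·cross = 16.5·199.5000 = 3291.7500
edge 4: (3,19)→(1.5,15)  cross = 3·15 − 1.5·19 = 16.5000; (r_i+r_j)·cross = 4.5·16.5000 = 74.2500
Σcross = 168.5000 → A = |Σcross|/2 = 84.2500 mm²
Σ(r_i+r_j)·cross = 3079.0000 → first moment M = |Σ|/6 = 513.1667
R_c = M/A = 513.1667/84.2500 = 6.0910 mm
θ = 344° = 6.003933 rad
V = θ·R_c·A = 6.003933·6.0910·84.2500 = 3081.018 mm³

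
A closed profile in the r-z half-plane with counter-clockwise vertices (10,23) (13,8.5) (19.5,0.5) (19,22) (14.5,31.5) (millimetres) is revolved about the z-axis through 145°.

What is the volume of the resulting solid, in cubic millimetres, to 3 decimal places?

Profile (r,z), 5 vertices: (10,23) (13,8.5) (19.5,0.5) (19,22) (14.5,31.5)
edge 0: (10,23)→(13,8.5)  cross = 10·8.5 − 13·23 = -214.0000; (r_i+r_j)·cross = 23·-214.0000 = -4922.0000
edge 1: (13,8.5)→(19.5,0.5)  cross = 13·0.5 − 19.5·8.5 = -159.2500; (r_i+r_j)·cross = 32.5·-159.2500 = -5175.6250
edge 2: (19.5,0.5)→(19,22)  cross = 19.5·22 − 19·0.5 = 419.5000; (r_i+r_j)·cross = 38.5·419.5000 = 16150.7500
edge 3: (19,22)→(14.5,31.5)  cross = 19·31.5 − 14.5·22 = 279.5000; (r_i+r_j)·cross = 33.5·279.5000 = 9363.2500
edge 4: (14.5,31.5)→(10,23)  cross = 14.5·23 − 10·31.5 = 18.5000; (r_i+r_j)·cross = 24.5·18.5000 = 453.2500
Σcross = 344.2500 → A = |Σcross|/2 = 172.1250 mm²
Σ(r_i+r_j)·cross = 15869.6250 → first moment M = |Σ|/6 = 2644.9375
R_c = M/A = 2644.9375/172.1250 = 15.3664 mm
θ = 145° = 2.530727 rad
V = θ·R_c·A = 2.530727·15.3664·172.1250 = 6693.616 mm³

Volume = 6693.616 mm³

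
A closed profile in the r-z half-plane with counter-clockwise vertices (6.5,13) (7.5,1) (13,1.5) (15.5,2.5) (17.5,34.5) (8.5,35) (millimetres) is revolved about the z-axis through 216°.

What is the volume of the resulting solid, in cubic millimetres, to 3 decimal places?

Profile (r,z), 6 vertices: (6.5,13) (7.5,1) (13,1.5) (15.5,2.5) (17.5,34.5) (8.5,35)
edge 0: (6.5,13)→(7.5,1)  cross = 6.5·1 − 7.5·13 = -91.0000; (r_i+r_j)·cross = 14·-91.0000 = -1274.0000
edge 1: (7.5,1)→(13,1.5)  cross = 7.5·1.5 − 13·1 = -1.7500; (r_i+r_j)·cross = 20.5·-1.7500 = -35.8750
edge 2: (13,1.5)→(15.5,2.5)  cross = 13·2.5 − 15.5·1.5 = 9.2500; (r_i+r_j)·cross = 28.5·9.2500 = 263.6250
edge 3: (15.5,2.5)→(17.5,34.5)  cross = 15.5·34.5 − 17.5·2.5 = 491.0000; (r_i+r_j)·cross = 33·491.0000 = 16203.0000
edge 4: (17.5,34.5)→(8.5,35)  cross = 17.5·35 − 8.5·34.5 = 319.2500; (r_i+r_j)·cross = 26·319.2500 = 8300.5000
edge 5: (8.5,35)→(6.5,13)  cross = 8.5·13 − 6.5·35 = -117.0000; (r_i+r_j)·cross = 15·-117.0000 = -1755.0000
Σcross = 609.7500 → A = |Σcross|/2 = 304.8750 mm²
Σ(r_i+r_j)·cross = 21702.2500 → first moment M = |Σ|/6 = 3617.0417
R_c = M/A = 3617.0417/304.8750 = 11.8640 mm
θ = 216° = 3.769911 rad
V = θ·R_c·A = 3.769911·11.8640·304.8750 = 13635.926 mm³

Volume = 13635.926 mm³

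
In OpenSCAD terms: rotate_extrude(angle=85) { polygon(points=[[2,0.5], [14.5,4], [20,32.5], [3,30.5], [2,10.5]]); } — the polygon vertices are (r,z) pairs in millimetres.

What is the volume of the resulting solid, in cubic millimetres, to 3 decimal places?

Profile (r,z), 5 vertices: (2,0.5) (14.5,4) (20,32.5) (3,30.5) (2,10.5)
edge 0: (2,0.5)→(14.5,4)  cross = 2·4 − 14.5·0.5 = 0.7500; (r_i+r_j)·cross = 16.5·0.7500 = 12.3750
edge 1: (14.5,4)→(20,32.5)  cross = 14.5·32.5 − 20·4 = 391.2500; (r_i+r_j)·cross = 34.5·391.2500 = 13498.1250
edge 2: (20,32.5)→(3,30.5)  cross = 20·30.5 − 3·32.5 = 512.5000; (r_i+r_j)·cross = 23·512.5000 = 11787.5000
edge 3: (3,30.5)→(2,10.5)  cross = 3·10.5 − 2·30.5 = -29.5000; (r_i+r_j)·cross = 5·-29.5000 = -147.5000
edge 4: (2,10.5)→(2,0.5)  cross = 2·0.5 − 2·10.5 = -20.0000; (r_i+r_j)·cross = 4·-20.0000 = -80.0000
Σcross = 855.0000 → A = |Σcross|/2 = 427.5000 mm²
Σ(r_i+r_j)·cross = 25070.5000 → first moment M = |Σ|/6 = 4178.4167
R_c = M/A = 4178.4167/427.5000 = 9.7741 mm
θ = 85° = 1.483530 rad
V = θ·R_c·A = 1.483530·9.7741·427.5000 = 6198.806 mm³

Volume = 6198.806 mm³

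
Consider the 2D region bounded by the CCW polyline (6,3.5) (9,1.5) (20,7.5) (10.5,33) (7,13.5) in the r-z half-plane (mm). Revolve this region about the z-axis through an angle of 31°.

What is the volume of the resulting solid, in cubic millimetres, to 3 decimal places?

Profile (r,z), 5 vertices: (6,3.5) (9,1.5) (20,7.5) (10.5,33) (7,13.5)
edge 0: (6,3.5)→(9,1.5)  cross = 6·1.5 − 9·3.5 = -22.5000; (r_i+r_j)·cross = 15·-22.5000 = -337.5000
edge 1: (9,1.5)→(20,7.5)  cross = 9·7.5 − 20·1.5 = 37.5000; (r_i+r_j)·cross = 29·37.5000 = 1087.5000
edge 2: (20,7.5)→(10.5,33)  cross = 20·33 − 10.5·7.5 = 581.2500; (r_i+r_j)·cross = 30.5·581.2500 = 17728.1250
edge 3: (10.5,33)→(7,13.5)  cross = 10.5·13.5 − 7·33 = -89.2500; (r_i+r_j)·cross = 17.5·-89.2500 = -1561.8750
edge 4: (7,13.5)→(6,3.5)  cross = 7·3.5 − 6·13.5 = -56.5000; (r_i+r_j)·cross = 13·-56.5000 = -734.5000
Σcross = 450.5000 → A = |Σcross|/2 = 225.2500 mm²
Σ(r_i+r_j)·cross = 16181.7500 → first moment M = |Σ|/6 = 2696.9583
R_c = M/A = 2696.9583/225.2500 = 11.9732 mm
θ = 31° = 0.541052 rad
V = θ·R_c·A = 0.541052·11.9732·225.2500 = 1459.195 mm³

Volume = 1459.195 mm³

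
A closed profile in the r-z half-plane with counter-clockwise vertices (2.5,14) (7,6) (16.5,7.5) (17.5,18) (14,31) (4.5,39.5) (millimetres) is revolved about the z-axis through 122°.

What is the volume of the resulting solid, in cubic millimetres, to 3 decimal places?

Volume = 7205.734 mm³

Profile (r,z), 6 vertices: (2.5,14) (7,6) (16.5,7.5) (17.5,18) (14,31) (4.5,39.5)
edge 0: (2.5,14)→(7,6)  cross = 2.5·6 − 7·14 = -83.0000; (r_i+r_j)·cross = 9.5·-83.0000 = -788.5000
edge 1: (7,6)→(16.5,7.5)  cross = 7·7.5 − 16.5·6 = -46.5000; (r_i+r_j)·cross = 23.5·-46.5000 = -1092.7500
edge 2: (16.5,7.5)→(17.5,18)  cross = 16.5·18 − 17.5·7.5 = 165.7500; (r_i+r_j)·cross = 34·165.7500 = 5635.5000
edge 3: (17.5,18)→(14,31)  cross = 17.5·31 − 14·18 = 290.5000; (r_i+r_j)·cross = 31.5·290.5000 = 9150.7500
edge 4: (14,31)→(4.5,39.5)  cross = 14·39.5 − 4.5·31 = 413.5000; (r_i+r_j)·cross = 18.5·413.5000 = 7649.7500
edge 5: (4.5,39.5)→(2.5,14)  cross = 4.5·14 − 2.5·39.5 = -35.7500; (r_i+r_j)·cross = 7·-35.7500 = -250.2500
Σcross = 704.5000 → A = |Σcross|/2 = 352.2500 mm²
Σ(r_i+r_j)·cross = 20304.5000 → first moment M = |Σ|/6 = 3384.0833
R_c = M/A = 3384.0833/352.2500 = 9.6070 mm
θ = 122° = 2.129302 rad
V = θ·R_c·A = 2.129302·9.6070·352.2500 = 7205.734 mm³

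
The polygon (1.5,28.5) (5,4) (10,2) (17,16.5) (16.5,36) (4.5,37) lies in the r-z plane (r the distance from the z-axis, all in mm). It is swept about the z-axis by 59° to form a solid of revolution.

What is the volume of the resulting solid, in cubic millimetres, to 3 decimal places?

Profile (r,z), 6 vertices: (1.5,28.5) (5,4) (10,2) (17,16.5) (16.5,36) (4.5,37)
edge 0: (1.5,28.5)→(5,4)  cross = 1.5·4 − 5·28.5 = -136.5000; (r_i+r_j)·cross = 6.5·-136.5000 = -887.2500
edge 1: (5,4)→(10,2)  cross = 5·2 − 10·4 = -30.0000; (r_i+r_j)·cross = 15·-30.0000 = -450.0000
edge 2: (10,2)→(17,16.5)  cross = 10·16.5 − 17·2 = 131.0000; (r_i+r_j)·cross = 27·131.0000 = 3537.0000
edge 3: (17,16.5)→(16.5,36)  cross = 17·36 − 16.5·16.5 = 339.7500; (r_i+r_j)·cross = 33.5·339.7500 = 11381.6250
edge 4: (16.5,36)→(4.5,37)  cross = 16.5·37 − 4.5·36 = 448.5000; (r_i+r_j)·cross = 21·448.5000 = 9418.5000
edge 5: (4.5,37)→(1.5,28.5)  cross = 4.5·28.5 − 1.5·37 = 72.7500; (r_i+r_j)·cross = 6·72.7500 = 436.5000
Σcross = 825.5000 → A = |Σcross|/2 = 412.7500 mm²
Σ(r_i+r_j)·cross = 23436.3750 → first moment M = |Σ|/6 = 3906.0625
R_c = M/A = 3906.0625/412.7500 = 9.4635 mm
θ = 59° = 1.029744 rad
V = θ·R_c·A = 1.029744·9.4635·412.7500 = 4022.245 mm³

Volume = 4022.245 mm³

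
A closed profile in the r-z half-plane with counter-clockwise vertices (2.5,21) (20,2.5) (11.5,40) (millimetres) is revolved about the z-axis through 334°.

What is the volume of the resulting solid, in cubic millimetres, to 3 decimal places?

Volume = 16483.599 mm³

Profile (r,z), 3 vertices: (2.5,21) (20,2.5) (11.5,40)
edge 0: (2.5,21)→(20,2.5)  cross = 2.5·2.5 − 20·21 = -413.7500; (r_i+r_j)·cross = 22.5·-413.7500 = -9309.3750
edge 1: (20,2.5)→(11.5,40)  cross = 20·40 − 11.5·2.5 = 771.2500; (r_i+r_j)·cross = 31.5·771.2500 = 24294.3750
edge 2: (11.5,40)→(2.5,21)  cross = 11.5·21 − 2.5·40 = 141.5000; (r_i+r_j)·cross = 14·141.5000 = 1981.0000
Σcross = 499.0000 → A = |Σcross|/2 = 249.5000 mm²
Σ(r_i+r_j)·cross = 16966.0000 → first moment M = |Σ|/6 = 2827.6667
R_c = M/A = 2827.6667/249.5000 = 11.3333 mm
θ = 334° = 5.829400 rad
V = θ·R_c·A = 5.829400·11.3333·249.5000 = 16483.599 mm³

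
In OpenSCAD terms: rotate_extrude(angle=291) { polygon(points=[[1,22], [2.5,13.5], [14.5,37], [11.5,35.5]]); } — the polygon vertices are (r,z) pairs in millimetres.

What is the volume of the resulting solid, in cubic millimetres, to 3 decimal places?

Profile (r,z), 4 vertices: (1,22) (2.5,13.5) (14.5,37) (11.5,35.5)
edge 0: (1,22)→(2.5,13.5)  cross = 1·13.5 − 2.5·22 = -41.5000; (r_i+r_j)·cross = 3.5·-41.5000 = -145.2500
edge 1: (2.5,13.5)→(14.5,37)  cross = 2.5·37 − 14.5·13.5 = -103.2500; (r_i+r_j)·cross = 17·-103.2500 = -1755.2500
edge 2: (14.5,37)→(11.5,35.5)  cross = 14.5·35.5 − 11.5·37 = 89.2500; (r_i+r_j)·cross = 26·89.2500 = 2320.5000
edge 3: (11.5,35.5)→(1,22)  cross = 11.5·22 − 1·35.5 = 217.5000; (r_i+r_j)·cross = 12.5·217.5000 = 2718.7500
Σcross = 162.0000 → A = |Σcross|/2 = 81.0000 mm²
Σ(r_i+r_j)·cross = 3138.7500 → first moment M = |Σ|/6 = 523.1250
R_c = M/A = 523.1250/81.0000 = 6.4583 mm
θ = 291° = 5.078908 rad
V = θ·R_c·A = 5.078908·6.4583·81.0000 = 2656.904 mm³

Volume = 2656.904 mm³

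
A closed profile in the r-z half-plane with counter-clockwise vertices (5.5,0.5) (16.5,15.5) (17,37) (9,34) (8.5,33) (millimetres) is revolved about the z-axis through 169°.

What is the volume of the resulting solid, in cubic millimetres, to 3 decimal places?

Volume = 8527.804 mm³

Profile (r,z), 5 vertices: (5.5,0.5) (16.5,15.5) (17,37) (9,34) (8.5,33)
edge 0: (5.5,0.5)→(16.5,15.5)  cross = 5.5·15.5 − 16.5·0.5 = 77.0000; (r_i+r_j)·cross = 22·77.0000 = 1694.0000
edge 1: (16.5,15.5)→(17,37)  cross = 16.5·37 − 17·15.5 = 347.0000; (r_i+r_j)·cross = 33.5·347.0000 = 11624.5000
edge 2: (17,37)→(9,34)  cross = 17·34 − 9·37 = 245.0000; (r_i+r_j)·cross = 26·245.0000 = 6370.0000
edge 3: (9,34)→(8.5,33)  cross = 9·33 − 8.5·34 = 8.0000; (r_i+r_j)·cross = 17.5·8.0000 = 140.0000
edge 4: (8.5,33)→(5.5,0.5)  cross = 8.5·0.5 − 5.5·33 = -177.2500; (r_i+r_j)·cross = 14·-177.2500 = -2481.5000
Σcross = 499.7500 → A = |Σcross|/2 = 249.8750 mm²
Σ(r_i+r_j)·cross = 17347.0000 → first moment M = |Σ|/6 = 2891.1667
R_c = M/A = 2891.1667/249.8750 = 11.5705 mm
θ = 169° = 2.949606 rad
V = θ·R_c·A = 2.949606·11.5705·249.8750 = 8527.804 mm³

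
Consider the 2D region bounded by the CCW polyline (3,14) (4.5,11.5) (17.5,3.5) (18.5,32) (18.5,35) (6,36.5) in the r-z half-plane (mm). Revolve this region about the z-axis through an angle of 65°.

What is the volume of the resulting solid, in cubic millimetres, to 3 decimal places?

Profile (r,z), 6 vertices: (3,14) (4.5,11.5) (17.5,3.5) (18.5,32) (18.5,35) (6,36.5)
edge 0: (3,14)→(4.5,11.5)  cross = 3·11.5 − 4.5·14 = -28.5000; (r_i+r_j)·cross = 7.5·-28.5000 = -213.7500
edge 1: (4.5,11.5)→(17.5,3.5)  cross = 4.5·3.5 − 17.5·11.5 = -185.5000; (r_i+r_j)·cross = 22·-185.5000 = -4081.0000
edge 2: (17.5,3.5)→(18.5,32)  cross = 17.5·32 − 18.5·3.5 = 495.2500; (r_i+r_j)·cross = 36·495.2500 = 17829.0000
edge 3: (18.5,32)→(18.5,35)  cross = 18.5·35 − 18.5·32 = 55.5000; (r_i+r_j)·cross = 37·55.5000 = 2053.5000
edge 4: (18.5,35)→(6,36.5)  cross = 18.5·36.5 − 6·35 = 465.2500; (r_i+r_j)·cross = 24.5·465.2500 = 11398.6250
edge 5: (6,36.5)→(3,14)  cross = 6·14 − 3·36.5 = -25.5000; (r_i+r_j)·cross = 9·-25.5000 = -229.5000
Σcross = 776.5000 → A = |Σcross|/2 = 388.2500 mm²
Σ(r_i+r_j)·cross = 26756.8750 → first moment M = |Σ|/6 = 4459.4792
R_c = M/A = 4459.4792/388.2500 = 11.4861 mm
θ = 65° = 1.134464 rad
V = θ·R_c·A = 1.134464·11.4861·388.2500 = 5059.119 mm³

Volume = 5059.119 mm³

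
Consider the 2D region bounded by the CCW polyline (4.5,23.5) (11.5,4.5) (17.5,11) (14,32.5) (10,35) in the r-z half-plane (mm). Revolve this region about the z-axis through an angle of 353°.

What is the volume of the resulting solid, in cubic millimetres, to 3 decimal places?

Volume = 15949.962 mm³

Profile (r,z), 5 vertices: (4.5,23.5) (11.5,4.5) (17.5,11) (14,32.5) (10,35)
edge 0: (4.5,23.5)→(11.5,4.5)  cross = 4.5·4.5 − 11.5·23.5 = -250.0000; (r_i+r_j)·cross = 16·-250.0000 = -4000.0000
edge 1: (11.5,4.5)→(17.5,11)  cross = 11.5·11 − 17.5·4.5 = 47.7500; (r_i+r_j)·cross = 29·47.7500 = 1384.7500
edge 2: (17.5,11)→(14,32.5)  cross = 17.5·32.5 − 14·11 = 414.7500; (r_i+r_j)·cross = 31.5·414.7500 = 13064.6250
edge 3: (14,32.5)→(10,35)  cross = 14·35 − 10·32.5 = 165.0000; (r_i+r_j)·cross = 24·165.0000 = 3960.0000
edge 4: (10,35)→(4.5,23.5)  cross = 10·23.5 − 4.5·35 = 77.5000; (r_i+r_j)·cross = 14.5·77.5000 = 1123.7500
Σcross = 455.0000 → A = |Σcross|/2 = 227.5000 mm²
Σ(r_i+r_j)·cross = 15533.1250 → first moment M = |Σ|/6 = 2588.8542
R_c = M/A = 2588.8542/227.5000 = 11.3796 mm
θ = 353° = 6.161012 rad
V = θ·R_c·A = 6.161012·11.3796·227.5000 = 15949.962 mm³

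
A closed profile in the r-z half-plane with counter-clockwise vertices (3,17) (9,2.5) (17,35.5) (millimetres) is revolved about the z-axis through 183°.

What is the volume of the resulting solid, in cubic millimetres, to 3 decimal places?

Profile (r,z), 3 vertices: (3,17) (9,2.5) (17,35.5)
edge 0: (3,17)→(9,2.5)  cross = 3·2.5 − 9·17 = -145.5000; (r_i+r_j)·cross = 12·-145.5000 = -1746.0000
edge 1: (9,2.5)→(17,35.5)  cross = 9·35.5 − 17·2.5 = 277.0000; (r_i+r_j)·cross = 26·277.0000 = 7202.0000
edge 2: (17,35.5)→(3,17)  cross = 17·17 − 3·35.5 = 182.5000; (r_i+r_j)·cross = 20·182.5000 = 3650.0000
Σcross = 314.0000 → A = |Σcross|/2 = 157.0000 mm²
Σ(r_i+r_j)·cross = 9106.0000 → first moment M = |Σ|/6 = 1517.6667
R_c = M/A = 1517.6667/157.0000 = 9.6667 mm
θ = 183° = 3.193953 rad
V = θ·R_c·A = 3.193953·9.6667·157.0000 = 4847.355 mm³

Volume = 4847.355 mm³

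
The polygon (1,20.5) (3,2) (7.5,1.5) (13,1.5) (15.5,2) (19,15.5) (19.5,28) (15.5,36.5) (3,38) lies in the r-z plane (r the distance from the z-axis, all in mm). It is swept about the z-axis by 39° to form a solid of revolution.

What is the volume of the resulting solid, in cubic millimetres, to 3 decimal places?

Volume = 3865.119 mm³

Profile (r,z), 9 vertices: (1,20.5) (3,2) (7.5,1.5) (13,1.5) (15.5,2) (19,15.5) (19.5,28) (15.5,36.5) (3,38)
edge 0: (1,20.5)→(3,2)  cross = 1·2 − 3·20.5 = -59.5000; (r_i+r_j)·cross = 4·-59.5000 = -238.0000
edge 1: (3,2)→(7.5,1.5)  cross = 3·1.5 − 7.5·2 = -10.5000; (r_i+r_j)·cross = 10.5·-10.5000 = -110.2500
edge 2: (7.5,1.5)→(13,1.5)  cross = 7.5·1.5 − 13·1.5 = -8.2500; (r_i+r_j)·cross = 20.5·-8.2500 = -169.1250
edge 3: (13,1.5)→(15.5,2)  cross = 13·2 − 15.5·1.5 = 2.7500; (r_i+r_j)·cross = 28.5·2.7500 = 78.3750
edge 4: (15.5,2)→(19,15.5)  cross = 15.5·15.5 − 19·2 = 202.2500; (r_i+r_j)·cross = 34.5·202.2500 = 6977.6250
edge 5: (19,15.5)→(19.5,28)  cross = 19·28 − 19.5·15.5 = 229.7500; (r_i+r_j)·cross = 38.5·229.7500 = 8845.3750
edge 6: (19.5,28)→(15.5,36.5)  cross = 19.5·36.5 − 15.5·28 = 277.7500; (r_i+r_j)·cross = 35·277.7500 = 9721.2500
edge 7: (15.5,36.5)→(3,38)  cross = 15.5·38 − 3·36.5 = 479.5000; (r_i+r_j)·cross = 18.5·479.5000 = 8870.7500
edge 8: (3,38)→(1,20.5)  cross = 3·20.5 − 1·38 = 23.5000; (r_i+r_j)·cross = 4·23.5000 = 94.0000
Σcross = 1137.2500 → A = |Σcross|/2 = 568.6250 mm²
Σ(r_i+r_j)·cross = 34070.0000 → first moment M = |Σ|/6 = 5678.3333
R_c = M/A = 5678.3333/568.6250 = 9.9861 mm
θ = 39° = 0.680678 rad
V = θ·R_c·A = 0.680678·9.9861·568.6250 = 3865.119 mm³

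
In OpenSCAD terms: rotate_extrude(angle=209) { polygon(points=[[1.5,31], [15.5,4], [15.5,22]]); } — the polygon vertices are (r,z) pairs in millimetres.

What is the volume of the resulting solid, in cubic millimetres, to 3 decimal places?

Volume = 4979.163 mm³

Profile (r,z), 3 vertices: (1.5,31) (15.5,4) (15.5,22)
edge 0: (1.5,31)→(15.5,4)  cross = 1.5·4 − 15.5·31 = -474.5000; (r_i+r_j)·cross = 17·-474.5000 = -8066.5000
edge 1: (15.5,4)→(15.5,22)  cross = 15.5·22 − 15.5·4 = 279.0000; (r_i+r_j)·cross = 31·279.0000 = 8649.0000
edge 2: (15.5,22)→(1.5,31)  cross = 15.5·31 − 1.5·22 = 447.5000; (r_i+r_j)·cross = 17·447.5000 = 7607.5000
Σcross = 252.0000 → A = |Σcross|/2 = 126.0000 mm²
Σ(r_i+r_j)·cross = 8190.0000 → first moment M = |Σ|/6 = 1365.0000
R_c = M/A = 1365.0000/126.0000 = 10.8333 mm
θ = 209° = 3.647738 rad
V = θ·R_c·A = 3.647738·10.8333·126.0000 = 4979.163 mm³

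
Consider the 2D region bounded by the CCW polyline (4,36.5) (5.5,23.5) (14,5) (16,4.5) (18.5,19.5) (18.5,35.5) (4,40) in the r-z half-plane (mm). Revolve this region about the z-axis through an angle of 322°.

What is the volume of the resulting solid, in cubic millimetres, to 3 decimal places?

Volume = 23213.714 mm³

Profile (r,z), 7 vertices: (4,36.5) (5.5,23.5) (14,5) (16,4.5) (18.5,19.5) (18.5,35.5) (4,40)
edge 0: (4,36.5)→(5.5,23.5)  cross = 4·23.5 − 5.5·36.5 = -106.7500; (r_i+r_j)·cross = 9.5·-106.7500 = -1014.1250
edge 1: (5.5,23.5)→(14,5)  cross = 5.5·5 − 14·23.5 = -301.5000; (r_i+r_j)·cross = 19.5·-301.5000 = -5879.2500
edge 2: (14,5)→(16,4.5)  cross = 14·4.5 − 16·5 = -17.0000; (r_i+r_j)·cross = 30·-17.0000 = -510.0000
edge 3: (16,4.5)→(18.5,19.5)  cross = 16·19.5 − 18.5·4.5 = 228.7500; (r_i+r_j)·cross = 34.5·228.7500 = 7891.8750
edge 4: (18.5,19.5)→(18.5,35.5)  cross = 18.5·35.5 − 18.5·19.5 = 296.0000; (r_i+r_j)·cross = 37·296.0000 = 10952.0000
edge 5: (18.5,35.5)→(4,40)  cross = 18.5·40 − 4·35.5 = 598.0000; (r_i+r_j)·cross = 22.5·598.0000 = 13455.0000
edge 6: (4,40)→(4,36.5)  cross = 4·36.5 − 4·40 = -14.0000; (r_i+r_j)·cross = 8·-14.0000 = -112.0000
Σcross = 683.5000 → A = |Σcross|/2 = 341.7500 mm²
Σ(r_i+r_j)·cross = 24783.5000 → first moment M = |Σ|/6 = 4130.5833
R_c = M/A = 4130.5833/341.7500 = 12.0866 mm
θ = 322° = 5.619960 rad
V = θ·R_c·A = 5.619960·12.0866·341.7500 = 23213.714 mm³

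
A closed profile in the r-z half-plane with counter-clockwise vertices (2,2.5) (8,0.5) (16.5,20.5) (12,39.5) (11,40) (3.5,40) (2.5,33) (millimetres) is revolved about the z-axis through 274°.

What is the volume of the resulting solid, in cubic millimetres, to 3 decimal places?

Profile (r,z), 7 vertices: (2,2.5) (8,0.5) (16.5,20.5) (12,39.5) (11,40) (3.5,40) (2.5,33)
edge 0: (2,2.5)→(8,0.5)  cross = 2·0.5 − 8·2.5 = -19.0000; (r_i+r_j)·cross = 10·-19.0000 = -190.0000
edge 1: (8,0.5)→(16.5,20.5)  cross = 8·20.5 − 16.5·0.5 = 155.7500; (r_i+r_j)·cross = 24.5·155.7500 = 3815.8750
edge 2: (16.5,20.5)→(12,39.5)  cross = 16.5·39.5 − 12·20.5 = 405.7500; (r_i+r_j)·cross = 28.5·405.7500 = 11563.8750
edge 3: (12,39.5)→(11,40)  cross = 12·40 − 11·39.5 = 45.5000; (r_i+r_j)·cross = 23·45.5000 = 1046.5000
edge 4: (11,40)→(3.5,40)  cross = 11·40 − 3.5·40 = 300.0000; (r_i+r_j)·cross = 14.5·300.0000 = 4350.0000
edge 5: (3.5,40)→(2.5,33)  cross = 3.5·33 − 2.5·40 = 15.5000; (r_i+r_j)·cross = 6·15.5000 = 93.0000
edge 6: (2.5,33)→(2,2.5)  cross = 2.5·2.5 − 2·33 = -59.7500; (r_i+r_j)·cross = 4.5·-59.7500 = -268.8750
Σcross = 843.7500 → A = |Σcross|/2 = 421.8750 mm²
Σ(r_i+r_j)·cross = 20410.3750 → first moment M = |Σ|/6 = 3401.7292
R_c = M/A = 3401.7292/421.8750 = 8.0634 mm
θ = 274° = 4.782202 rad
V = θ·R_c·A = 4.782202·8.0634·421.8750 = 16267.757 mm³

Volume = 16267.757 mm³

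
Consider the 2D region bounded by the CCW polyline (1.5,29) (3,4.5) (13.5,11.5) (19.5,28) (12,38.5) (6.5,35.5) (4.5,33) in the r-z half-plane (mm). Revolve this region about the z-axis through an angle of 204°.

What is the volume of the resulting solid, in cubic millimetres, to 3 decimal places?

Volume = 12867.396 mm³

Profile (r,z), 7 vertices: (1.5,29) (3,4.5) (13.5,11.5) (19.5,28) (12,38.5) (6.5,35.5) (4.5,33)
edge 0: (1.5,29)→(3,4.5)  cross = 1.5·4.5 − 3·29 = -80.2500; (r_i+r_j)·cross = 4.5·-80.2500 = -361.1250
edge 1: (3,4.5)→(13.5,11.5)  cross = 3·11.5 − 13.5·4.5 = -26.2500; (r_i+r_j)·cross = 16.5·-26.2500 = -433.1250
edge 2: (13.5,11.5)→(19.5,28)  cross = 13.5·28 − 19.5·11.5 = 153.7500; (r_i+r_j)·cross = 33·153.7500 = 5073.7500
edge 3: (19.5,28)→(12,38.5)  cross = 19.5·38.5 − 12·28 = 414.7500; (r_i+r_j)·cross = 31.5·414.7500 = 13064.6250
edge 4: (12,38.5)→(6.5,35.5)  cross = 12·35.5 − 6.5·38.5 = 175.7500; (r_i+r_j)·cross = 18.5·175.7500 = 3251.3750
edge 5: (6.5,35.5)→(4.5,33)  cross = 6.5·33 − 4.5·35.5 = 54.7500; (r_i+r_j)·cross = 11·54.7500 = 602.2500
edge 6: (4.5,33)→(1.5,29)  cross = 4.5·29 − 1.5·33 = 81.0000; (r_i+r_j)·cross = 6·81.0000 = 486.0000
Σcross = 773.5000 → A = |Σcross|/2 = 386.7500 mm²
Σ(r_i+r_j)·cross = 21683.7500 → first moment M = |Σ|/6 = 3613.9583
R_c = M/A = 3613.9583/386.7500 = 9.3444 mm
θ = 204° = 3.560472 rad
V = θ·R_c·A = 3.560472·9.3444·386.7500 = 12867.396 mm³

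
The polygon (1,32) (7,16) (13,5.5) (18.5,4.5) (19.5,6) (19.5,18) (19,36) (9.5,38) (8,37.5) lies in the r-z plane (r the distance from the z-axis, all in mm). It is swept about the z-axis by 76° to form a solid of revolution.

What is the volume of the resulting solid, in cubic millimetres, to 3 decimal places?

Volume = 6889.583 mm³

Profile (r,z), 9 vertices: (1,32) (7,16) (13,5.5) (18.5,4.5) (19.5,6) (19.5,18) (19,36) (9.5,38) (8,37.5)
edge 0: (1,32)→(7,16)  cross = 1·16 − 7·32 = -208.0000; (r_i+r_j)·cross = 8·-208.0000 = -1664.0000
edge 1: (7,16)→(13,5.5)  cross = 7·5.5 − 13·16 = -169.5000; (r_i+r_j)·cross = 20·-169.5000 = -3390.0000
edge 2: (13,5.5)→(18.5,4.5)  cross = 13·4.5 − 18.5·5.5 = -43.2500; (r_i+r_j)·cross = 31.5·-43.2500 = -1362.3750
edge 3: (18.5,4.5)→(19.5,6)  cross = 18.5·6 − 19.5·4.5 = 23.2500; (r_i+r_j)·cross = 38·23.2500 = 883.5000
edge 4: (19.5,6)→(19.5,18)  cross = 19.5·18 − 19.5·6 = 234.0000; (r_i+r_j)·cross = 39·234.0000 = 9126.0000
edge 5: (19.5,18)→(19,36)  cross = 19.5·36 − 19·18 = 360.0000; (r_i+r_j)·cross = 38.5·360.0000 = 13860.0000
edge 6: (19,36)→(9.5,38)  cross = 19·38 − 9.5·36 = 380.0000; (r_i+r_j)·cross = 28.5·380.0000 = 10830.0000
edge 7: (9.5,38)→(8,37.5)  cross = 9.5·37.5 − 8·38 = 52.2500; (r_i+r_j)·cross = 17.5·52.2500 = 914.3750
edge 8: (8,37.5)→(1,32)  cross = 8·32 − 1·37.5 = 218.5000; (r_i+r_j)·cross = 9·218.5000 = 1966.5000
Σcross = 847.2500 → A = |Σcross|/2 = 423.6250 mm²
Σ(r_i+r_j)·cross = 31164.0000 → first moment M = |Σ|/6 = 5194.0000
R_c = M/A = 5194.0000/423.6250 = 12.2608 mm
θ = 76° = 1.326450 rad
V = θ·R_c·A = 1.326450·12.2608·423.6250 = 6889.583 mm³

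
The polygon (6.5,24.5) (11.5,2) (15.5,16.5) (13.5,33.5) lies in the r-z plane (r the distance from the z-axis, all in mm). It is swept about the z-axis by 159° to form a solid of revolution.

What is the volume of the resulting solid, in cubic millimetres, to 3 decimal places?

Volume = 4767.229 mm³

Profile (r,z), 4 vertices: (6.5,24.5) (11.5,2) (15.5,16.5) (13.5,33.5)
edge 0: (6.5,24.5)→(11.5,2)  cross = 6.5·2 − 11.5·24.5 = -268.7500; (r_i+r_j)·cross = 18·-268.7500 = -4837.5000
edge 1: (11.5,2)→(15.5,16.5)  cross = 11.5·16.5 − 15.5·2 = 158.7500; (r_i+r_j)·cross = 27·158.7500 = 4286.2500
edge 2: (15.5,16.5)→(13.5,33.5)  cross = 15.5·33.5 − 13.5·16.5 = 296.5000; (r_i+r_j)·cross = 29·296.5000 = 8598.5000
edge 3: (13.5,33.5)→(6.5,24.5)  cross = 13.5·24.5 − 6.5·33.5 = 113.0000; (r_i+r_j)·cross = 20·113.0000 = 2260.0000
Σcross = 299.5000 → A = |Σcross|/2 = 149.7500 mm²
Σ(r_i+r_j)·cross = 10307.2500 → first moment M = |Σ|/6 = 1717.8750
R_c = M/A = 1717.8750/149.7500 = 11.4716 mm
θ = 159° = 2.775074 rad
V = θ·R_c·A = 2.775074·11.4716·149.7500 = 4767.229 mm³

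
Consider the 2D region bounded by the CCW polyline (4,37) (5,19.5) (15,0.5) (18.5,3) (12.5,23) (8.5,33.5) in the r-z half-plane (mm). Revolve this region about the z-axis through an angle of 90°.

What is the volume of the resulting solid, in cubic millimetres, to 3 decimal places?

Volume = 3509.977 mm³

Profile (r,z), 6 vertices: (4,37) (5,19.5) (15,0.5) (18.5,3) (12.5,23) (8.5,33.5)
edge 0: (4,37)→(5,19.5)  cross = 4·19.5 − 5·37 = -107.0000; (r_i+r_j)·cross = 9·-107.0000 = -963.0000
edge 1: (5,19.5)→(15,0.5)  cross = 5·0.5 − 15·19.5 = -290.0000; (r_i+r_j)·cross = 20·-290.0000 = -5800.0000
edge 2: (15,0.5)→(18.5,3)  cross = 15·3 − 18.5·0.5 = 35.7500; (r_i+r_j)·cross = 33.5·35.7500 = 1197.6250
edge 3: (18.5,3)→(12.5,23)  cross = 18.5·23 − 12.5·3 = 388.0000; (r_i+r_j)·cross = 31·388.0000 = 12028.0000
edge 4: (12.5,23)→(8.5,33.5)  cross = 12.5·33.5 − 8.5·23 = 223.2500; (r_i+r_j)·cross = 21·223.2500 = 4688.2500
edge 5: (8.5,33.5)→(4,37)  cross = 8.5·37 − 4·33.5 = 180.5000; (r_i+r_j)·cross = 12.5·180.5000 = 2256.2500
Σcross = 430.5000 → A = |Σcross|/2 = 215.2500 mm²
Σ(r_i+r_j)·cross = 13407.1250 → first moment M = |Σ|/6 = 2234.5208
R_c = M/A = 2234.5208/215.2500 = 10.3810 mm
θ = 90° = 1.570796 rad
V = θ·R_c·A = 1.570796·10.3810·215.2500 = 3509.977 mm³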